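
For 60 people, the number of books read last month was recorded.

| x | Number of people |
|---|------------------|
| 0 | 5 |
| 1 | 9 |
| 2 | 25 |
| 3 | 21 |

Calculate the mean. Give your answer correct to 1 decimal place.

2.0

Values: 0, 1, 2, 3
Σfx = 5×0 + 9×1 + 25×2 + 21×3 = 122
n = Σf = 60
Mean = 122 / 60 = 2.0333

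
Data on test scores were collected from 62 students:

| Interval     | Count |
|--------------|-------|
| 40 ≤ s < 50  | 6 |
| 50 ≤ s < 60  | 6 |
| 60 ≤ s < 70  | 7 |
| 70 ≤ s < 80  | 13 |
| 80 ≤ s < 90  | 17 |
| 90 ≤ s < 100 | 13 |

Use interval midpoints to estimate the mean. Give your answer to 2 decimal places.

Midpoints: 45, 55, 65, 75, 85, 95
Σfm = 6×45 + 6×55 + 7×65 + 13×75 + 17×85 + 13×95 = 4710
n = Σf = 62
Mean = 4710 / 62 = 75.9677

75.97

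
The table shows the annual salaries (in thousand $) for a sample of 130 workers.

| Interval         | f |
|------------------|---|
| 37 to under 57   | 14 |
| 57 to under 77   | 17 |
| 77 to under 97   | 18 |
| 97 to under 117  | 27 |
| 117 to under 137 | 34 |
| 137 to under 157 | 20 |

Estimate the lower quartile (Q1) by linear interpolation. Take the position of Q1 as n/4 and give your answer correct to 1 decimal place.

Cumulative frequencies: 14, 31, 49, 76, 110, 130
n = 130; position = n/4 = 32.5.
This falls in the class 77 to under 97: L = 77, F = 31, f = 18, h = 20.
Lower quartile ≈ 77 + ((32.5 − 31) / 18) × 20 = 78.6667

78.7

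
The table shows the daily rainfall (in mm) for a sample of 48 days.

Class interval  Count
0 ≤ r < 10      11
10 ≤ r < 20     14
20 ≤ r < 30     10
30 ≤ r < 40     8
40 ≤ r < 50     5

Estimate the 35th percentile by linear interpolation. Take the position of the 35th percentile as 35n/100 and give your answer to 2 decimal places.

Cumulative frequencies: 11, 25, 35, 43, 48
n = 48; position = 35n/100 = 16.8.
This falls in the class 10 ≤ r < 20: L = 10, F = 11, f = 14, h = 10.
35th percentile ≈ 10 + ((16.8 − 11) / 14) × 10 = 14.1429

14.14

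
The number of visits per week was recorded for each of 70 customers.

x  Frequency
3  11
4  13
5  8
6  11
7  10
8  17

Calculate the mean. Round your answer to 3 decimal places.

5.671

Values: 3, 4, 5, 6, 7, 8
Σfx = 11×3 + 13×4 + 8×5 + 11×6 + 10×7 + 17×8 = 397
n = Σf = 70
Mean = 397 / 70 = 5.6714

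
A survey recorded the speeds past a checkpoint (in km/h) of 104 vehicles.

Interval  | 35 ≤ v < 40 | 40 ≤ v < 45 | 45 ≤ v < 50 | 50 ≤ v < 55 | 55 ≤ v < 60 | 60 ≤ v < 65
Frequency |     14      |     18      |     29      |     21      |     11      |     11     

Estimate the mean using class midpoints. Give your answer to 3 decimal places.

Midpoints: 37.5, 42.5, 47.5, 52.5, 57.5, 62.5
Σfm = 14×37.5 + 18×42.5 + 29×47.5 + 21×52.5 + 11×57.5 + 11×62.5 = 5090
n = Σf = 104
Mean = 5090 / 104 = 48.9423

48.942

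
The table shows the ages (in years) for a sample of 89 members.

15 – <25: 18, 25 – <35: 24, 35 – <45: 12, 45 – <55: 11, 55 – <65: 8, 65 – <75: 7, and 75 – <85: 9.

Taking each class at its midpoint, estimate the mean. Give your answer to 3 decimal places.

Midpoints: 20, 30, 40, 50, 60, 70, 80
Σfm = 18×20 + 24×30 + 12×40 + 11×50 + 8×60 + 7×70 + 9×80 = 3800
n = Σf = 89
Mean = 3800 / 89 = 42.6966

42.697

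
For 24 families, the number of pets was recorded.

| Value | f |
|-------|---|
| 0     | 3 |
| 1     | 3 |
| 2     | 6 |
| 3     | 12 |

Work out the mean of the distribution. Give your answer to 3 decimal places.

2.125

Values: 0, 1, 2, 3
Σfx = 3×0 + 3×1 + 6×2 + 12×3 = 51
n = Σf = 24
Mean = 51 / 24 = 2.1250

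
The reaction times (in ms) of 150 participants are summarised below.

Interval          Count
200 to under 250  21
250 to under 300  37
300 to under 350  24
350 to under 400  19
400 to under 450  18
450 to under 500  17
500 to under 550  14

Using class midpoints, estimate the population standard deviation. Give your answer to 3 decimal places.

95.138

Midpoints: 225, 275, 325, 375, 425, 475, 525
n = 150, Σfm = 52900, mean = 352.6667
Σfm² = 20013750
Σf(m − x̄)² = Σfm² − (Σfm)²/n = 20013750 − 52900²/150 = 1357683.3333
Population variance = 1357683.3333 / 150 = 9051.2222
Standard deviation = √9051.2222 = 95.1379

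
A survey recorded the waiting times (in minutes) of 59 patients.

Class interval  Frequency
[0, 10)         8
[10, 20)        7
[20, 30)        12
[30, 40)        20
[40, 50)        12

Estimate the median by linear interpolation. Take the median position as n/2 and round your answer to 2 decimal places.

31.25

Cumulative frequencies: 8, 15, 27, 47, 59
n = 59; position = n/2 = 29.5.
This falls in the class [30, 40): L = 30, F = 27, f = 20, h = 10.
Median ≈ 30 + ((29.5 − 27) / 20) × 10 = 31.2500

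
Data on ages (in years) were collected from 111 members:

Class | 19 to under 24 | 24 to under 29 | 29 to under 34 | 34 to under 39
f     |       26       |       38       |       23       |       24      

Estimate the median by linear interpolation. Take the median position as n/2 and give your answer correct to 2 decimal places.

Cumulative frequencies: 26, 64, 87, 111
n = 111; position = n/2 = 55.5.
This falls in the class 24 to under 29: L = 24, F = 26, f = 38, h = 5.
Median ≈ 24 + ((55.5 − 26) / 38) × 5 = 27.8816

27.88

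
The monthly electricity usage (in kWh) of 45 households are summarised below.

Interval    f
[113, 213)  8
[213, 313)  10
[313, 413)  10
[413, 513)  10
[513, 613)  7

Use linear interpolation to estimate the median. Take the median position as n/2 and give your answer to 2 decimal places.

358.00

Cumulative frequencies: 8, 18, 28, 38, 45
n = 45; position = n/2 = 22.5.
This falls in the class [313, 413): L = 313, F = 18, f = 10, h = 100.
Median ≈ 313 + ((22.5 − 18) / 10) × 100 = 358.0000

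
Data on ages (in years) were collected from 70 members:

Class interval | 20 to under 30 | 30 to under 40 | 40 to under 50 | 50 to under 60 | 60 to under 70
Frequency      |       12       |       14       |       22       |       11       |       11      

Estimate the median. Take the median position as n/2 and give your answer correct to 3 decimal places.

Cumulative frequencies: 12, 26, 48, 59, 70
n = 70; position = n/2 = 35.
This falls in the class 40 to under 50: L = 40, F = 26, f = 22, h = 10.
Median ≈ 40 + ((35 − 26) / 22) × 10 = 44.0909

44.091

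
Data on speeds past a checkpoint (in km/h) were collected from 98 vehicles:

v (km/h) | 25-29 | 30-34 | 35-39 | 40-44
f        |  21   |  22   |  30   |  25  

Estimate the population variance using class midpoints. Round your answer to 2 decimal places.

Midpoints: 27, 32, 37, 42
n = 98, Σfm = 3431, mean = 35.0102
Σfm² = 123007
Σf(m − x̄)² = Σfm² − (Σfm)²/n = 123007 − 3431²/98 = 2886.9898
Population variance = 2886.9898 / 98 = 29.4591

29.46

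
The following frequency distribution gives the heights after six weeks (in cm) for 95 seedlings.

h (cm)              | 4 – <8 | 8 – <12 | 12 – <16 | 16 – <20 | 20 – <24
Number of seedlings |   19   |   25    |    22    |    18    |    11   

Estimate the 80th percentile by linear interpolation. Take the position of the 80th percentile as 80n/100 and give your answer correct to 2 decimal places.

18.22

Cumulative frequencies: 19, 44, 66, 84, 95
n = 95; position = 80n/100 = 76.
This falls in the class 16 – <20: L = 16, F = 66, f = 18, h = 4.
80th percentile ≈ 16 + ((76 − 66) / 18) × 4 = 18.2222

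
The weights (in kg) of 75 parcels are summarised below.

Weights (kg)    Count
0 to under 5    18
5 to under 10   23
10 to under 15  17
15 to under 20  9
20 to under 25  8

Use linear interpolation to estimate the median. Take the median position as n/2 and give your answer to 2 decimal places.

Cumulative frequencies: 18, 41, 58, 67, 75
n = 75; position = n/2 = 37.5.
This falls in the class 5 to under 10: L = 5, F = 18, f = 23, h = 5.
Median ≈ 5 + ((37.5 − 18) / 23) × 5 = 9.2391

9.24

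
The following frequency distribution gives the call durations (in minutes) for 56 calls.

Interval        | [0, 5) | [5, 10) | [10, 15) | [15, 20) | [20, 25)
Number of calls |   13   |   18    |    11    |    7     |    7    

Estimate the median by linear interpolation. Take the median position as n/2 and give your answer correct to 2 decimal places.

9.17

Cumulative frequencies: 13, 31, 42, 49, 56
n = 56; position = n/2 = 28.
This falls in the class [5, 10): L = 5, F = 13, f = 18, h = 5.
Median ≈ 5 + ((28 − 13) / 18) × 5 = 9.1667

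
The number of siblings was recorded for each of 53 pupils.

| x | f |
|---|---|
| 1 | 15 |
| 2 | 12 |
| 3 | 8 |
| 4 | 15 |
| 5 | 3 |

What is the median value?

2

Cumulative frequencies: 15, 27, 35, 50, 53
n = 53, so the median is the value in position (n+1)/2 = 27.
Position 27 falls at value 2.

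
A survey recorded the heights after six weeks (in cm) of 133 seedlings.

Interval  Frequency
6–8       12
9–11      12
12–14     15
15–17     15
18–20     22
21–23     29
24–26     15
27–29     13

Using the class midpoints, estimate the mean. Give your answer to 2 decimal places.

18.30

Midpoints: 7, 10, 13, 16, 19, 22, 25, 28
Σfm = 12×7 + 12×10 + 15×13 + 15×16 + 22×19 + 29×22 + 15×25 + 13×28 = 2434
n = Σf = 133
Mean = 2434 / 133 = 18.3008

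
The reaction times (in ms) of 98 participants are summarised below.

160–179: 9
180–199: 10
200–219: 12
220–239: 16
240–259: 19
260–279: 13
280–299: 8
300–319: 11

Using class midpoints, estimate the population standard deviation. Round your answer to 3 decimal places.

Midpoints: 169.5, 189.5, 209.5, 229.5, 249.5, 269.5, 289.5, 309.5
n = 98, Σfm = 23571, mean = 240.5204
Σfm² = 5838204.5
Σf(m − x̄)² = Σfm² − (Σfm)²/n = 5838204.5 − 23571²/98 = 168897.9592
Population variance = 168897.9592 / 98 = 1723.4486
Standard deviation = √1723.4486 = 41.5144

41.514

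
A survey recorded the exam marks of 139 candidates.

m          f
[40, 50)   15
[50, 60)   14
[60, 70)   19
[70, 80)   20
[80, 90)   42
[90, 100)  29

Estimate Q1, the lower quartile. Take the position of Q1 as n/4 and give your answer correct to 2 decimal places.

Cumulative frequencies: 15, 29, 48, 68, 110, 139
n = 139; position = n/4 = 34.75.
This falls in the class [60, 70): L = 60, F = 29, f = 19, h = 10.
Lower quartile ≈ 60 + ((34.75 − 29) / 19) × 10 = 63.0263

63.03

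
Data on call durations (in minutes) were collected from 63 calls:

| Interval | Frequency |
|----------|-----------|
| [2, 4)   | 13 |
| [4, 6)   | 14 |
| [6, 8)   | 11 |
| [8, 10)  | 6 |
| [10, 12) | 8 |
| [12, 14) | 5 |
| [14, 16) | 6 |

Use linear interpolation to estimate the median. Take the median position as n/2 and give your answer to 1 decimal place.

Cumulative frequencies: 13, 27, 38, 44, 52, 57, 63
n = 63; position = n/2 = 31.5.
This falls in the class [6, 8): L = 6, F = 27, f = 11, h = 2.
Median ≈ 6 + ((31.5 − 27) / 11) × 2 = 6.8182

6.8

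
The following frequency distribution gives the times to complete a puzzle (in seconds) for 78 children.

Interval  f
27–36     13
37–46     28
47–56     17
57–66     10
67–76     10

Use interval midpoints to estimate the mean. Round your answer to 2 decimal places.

48.42

Midpoints: 31.5, 41.5, 51.5, 61.5, 71.5
Σfm = 13×31.5 + 28×41.5 + 17×51.5 + 10×61.5 + 10×71.5 = 3777
n = Σf = 78
Mean = 3777 / 78 = 48.4231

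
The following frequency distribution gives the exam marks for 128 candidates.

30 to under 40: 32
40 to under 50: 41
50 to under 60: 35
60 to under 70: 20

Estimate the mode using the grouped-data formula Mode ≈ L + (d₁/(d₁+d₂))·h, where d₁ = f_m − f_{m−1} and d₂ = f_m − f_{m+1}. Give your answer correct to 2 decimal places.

46.00

Modal class: 40 to under 50 (highest frequency 41).
d₁ = 41 − 32 = 9, d₂ = 41 − 35 = 6
Mode ≈ 40 + (9/(9+6)) × 10 = 40 + 6.0000 = 46.0000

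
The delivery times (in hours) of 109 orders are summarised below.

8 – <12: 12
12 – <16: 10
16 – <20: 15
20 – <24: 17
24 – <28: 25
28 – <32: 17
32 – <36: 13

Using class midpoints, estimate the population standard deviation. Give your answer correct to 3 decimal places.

7.333

Midpoints: 10, 14, 18, 22, 26, 30, 34
n = 109, Σfm = 2506, mean = 22.9908
Σfm² = 63476
Σf(m − x̄)² = Σfm² − (Σfm)²/n = 63476 − 2506²/109 = 5860.9908
Population variance = 5860.9908 / 109 = 53.7706
Standard deviation = √53.7706 = 7.3328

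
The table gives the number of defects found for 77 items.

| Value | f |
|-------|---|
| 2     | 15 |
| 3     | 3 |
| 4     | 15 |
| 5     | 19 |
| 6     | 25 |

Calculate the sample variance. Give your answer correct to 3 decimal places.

2.173

Values: 2, 3, 4, 5, 6
n = 77, Σfx = 344, mean = 4.4675
Σfx² = 1702
Σf(x − x̄)² = Σfx² − (Σfx)²/n = 1702 − 344²/77 = 165.1688
Sample variance = 165.1688 / 76 = 2.1733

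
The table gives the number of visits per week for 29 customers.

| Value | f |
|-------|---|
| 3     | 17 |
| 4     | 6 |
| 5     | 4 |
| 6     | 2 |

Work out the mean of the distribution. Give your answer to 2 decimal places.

3.69

Values: 3, 4, 5, 6
Σfx = 17×3 + 6×4 + 4×5 + 2×6 = 107
n = Σf = 29
Mean = 107 / 29 = 3.6897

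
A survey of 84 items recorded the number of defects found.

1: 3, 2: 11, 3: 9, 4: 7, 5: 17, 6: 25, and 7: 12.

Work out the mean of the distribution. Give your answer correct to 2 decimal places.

Values: 1, 2, 3, 4, 5, 6, 7
Σfx = 3×1 + 11×2 + 9×3 + 7×4 + 17×5 + 25×6 + 12×7 = 399
n = Σf = 84
Mean = 399 / 84 = 4.7500

4.75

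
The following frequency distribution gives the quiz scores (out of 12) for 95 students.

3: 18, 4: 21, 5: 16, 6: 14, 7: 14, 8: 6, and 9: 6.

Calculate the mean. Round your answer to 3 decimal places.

Values: 3, 4, 5, 6, 7, 8, 9
Σfx = 18×3 + 21×4 + 16×5 + 14×6 + 14×7 + 6×8 + 6×9 = 502
n = Σf = 95
Mean = 502 / 95 = 5.2842

5.284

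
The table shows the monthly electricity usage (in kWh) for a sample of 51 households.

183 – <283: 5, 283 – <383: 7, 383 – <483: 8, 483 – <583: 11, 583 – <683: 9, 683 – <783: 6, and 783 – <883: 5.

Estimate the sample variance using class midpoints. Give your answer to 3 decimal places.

31796.078

Midpoints: 233, 333, 433, 533, 633, 733, 833
n = 51, Σfm = 27083, mean = 531.0392
Σfm² = 15971939
Σf(m − x̄)² = Σfm² − (Σfm)²/n = 15971939 − 27083²/51 = 1589803.9216
Sample variance = 1589803.9216 / 50 = 31796.0784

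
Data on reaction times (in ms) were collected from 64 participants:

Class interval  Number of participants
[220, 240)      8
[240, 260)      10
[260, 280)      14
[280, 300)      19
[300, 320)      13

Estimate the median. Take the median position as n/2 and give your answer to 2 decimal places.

280.00

Cumulative frequencies: 8, 18, 32, 51, 64
n = 64; position = n/2 = 32.
This falls in the class [260, 280): L = 260, F = 18, f = 14, h = 20.
Median ≈ 260 + ((32 − 18) / 14) × 20 = 280.0000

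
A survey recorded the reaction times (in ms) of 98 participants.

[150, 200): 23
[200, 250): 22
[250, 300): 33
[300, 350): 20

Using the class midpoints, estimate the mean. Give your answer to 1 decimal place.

Midpoints: 175, 225, 275, 325
Σfm = 23×175 + 22×225 + 33×275 + 20×325 = 24550
n = Σf = 98
Mean = 24550 / 98 = 250.5102

250.5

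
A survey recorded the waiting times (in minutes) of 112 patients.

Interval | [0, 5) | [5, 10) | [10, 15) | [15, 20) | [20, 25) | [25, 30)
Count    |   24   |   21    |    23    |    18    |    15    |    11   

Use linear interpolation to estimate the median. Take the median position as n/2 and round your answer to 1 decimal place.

12.4

Cumulative frequencies: 24, 45, 68, 86, 101, 112
n = 112; position = n/2 = 56.
This falls in the class [10, 15): L = 10, F = 45, f = 23, h = 5.
Median ≈ 10 + ((56 − 45) / 23) × 5 = 12.3913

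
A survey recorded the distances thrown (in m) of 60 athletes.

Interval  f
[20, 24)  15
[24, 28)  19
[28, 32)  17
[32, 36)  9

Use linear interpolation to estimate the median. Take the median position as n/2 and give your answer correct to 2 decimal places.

27.16

Cumulative frequencies: 15, 34, 51, 60
n = 60; position = n/2 = 30.
This falls in the class [24, 28): L = 24, F = 15, f = 19, h = 4.
Median ≈ 24 + ((30 − 15) / 19) × 4 = 27.1579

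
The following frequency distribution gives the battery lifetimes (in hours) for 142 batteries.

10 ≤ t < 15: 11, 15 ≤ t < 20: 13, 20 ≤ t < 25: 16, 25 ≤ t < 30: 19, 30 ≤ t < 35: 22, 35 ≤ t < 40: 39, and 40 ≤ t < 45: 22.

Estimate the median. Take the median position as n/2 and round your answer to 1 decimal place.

32.7

Cumulative frequencies: 11, 24, 40, 59, 81, 120, 142
n = 142; position = n/2 = 71.
This falls in the class 30 ≤ t < 35: L = 30, F = 59, f = 22, h = 5.
Median ≈ 30 + ((71 − 59) / 22) × 5 = 32.7273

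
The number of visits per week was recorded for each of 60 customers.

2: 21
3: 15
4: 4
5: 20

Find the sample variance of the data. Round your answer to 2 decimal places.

Values: 2, 3, 4, 5
n = 60, Σfx = 203, mean = 3.3833
Σfx² = 783
Σf(x − x̄)² = Σfx² − (Σfx)²/n = 783 − 203²/60 = 96.1833
Sample variance = 96.1833 / 59 = 1.6302

1.63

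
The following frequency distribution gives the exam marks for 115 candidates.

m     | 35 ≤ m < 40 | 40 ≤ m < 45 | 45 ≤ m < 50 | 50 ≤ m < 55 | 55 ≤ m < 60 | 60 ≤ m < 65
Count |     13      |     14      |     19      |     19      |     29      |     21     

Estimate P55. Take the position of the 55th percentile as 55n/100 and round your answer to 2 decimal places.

Cumulative frequencies: 13, 27, 46, 65, 94, 115
n = 115; position = 55n/100 = 63.25.
This falls in the class 50 ≤ m < 55: L = 50, F = 46, f = 19, h = 5.
55th percentile ≈ 50 + ((63.25 − 46) / 19) × 5 = 54.5395

54.54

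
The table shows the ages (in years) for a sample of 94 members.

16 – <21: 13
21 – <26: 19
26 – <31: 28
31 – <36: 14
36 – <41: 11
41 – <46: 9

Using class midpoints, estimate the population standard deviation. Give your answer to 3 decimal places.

Midpoints: 18.5, 23.5, 28.5, 33.5, 38.5, 43.5
n = 94, Σfm = 2769, mean = 29.4574
Σfm² = 86731.5
Σf(m − x̄)² = Σfm² − (Σfm)²/n = 86731.5 − 2769²/94 = 5163.8298
Population variance = 5163.8298 / 94 = 54.9344
Standard deviation = √54.9344 = 7.4118

7.412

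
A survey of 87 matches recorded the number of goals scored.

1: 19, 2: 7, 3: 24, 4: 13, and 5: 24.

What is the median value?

3

Cumulative frequencies: 19, 26, 50, 63, 87
n = 87, so the median is the value in position (n+1)/2 = 44.
Position 44 falls at value 3.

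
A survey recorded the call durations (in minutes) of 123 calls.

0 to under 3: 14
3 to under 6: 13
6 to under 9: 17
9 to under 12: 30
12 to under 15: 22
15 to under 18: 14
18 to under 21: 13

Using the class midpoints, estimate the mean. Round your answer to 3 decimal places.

10.598

Midpoints: 1.5, 4.5, 7.5, 10.5, 13.5, 16.5, 19.5
Σfm = 14×1.5 + 13×4.5 + 17×7.5 + 30×10.5 + 22×13.5 + 14×16.5 + 13×19.5 = 1303.5
n = Σf = 123
Mean = 1303.5 / 123 = 10.5976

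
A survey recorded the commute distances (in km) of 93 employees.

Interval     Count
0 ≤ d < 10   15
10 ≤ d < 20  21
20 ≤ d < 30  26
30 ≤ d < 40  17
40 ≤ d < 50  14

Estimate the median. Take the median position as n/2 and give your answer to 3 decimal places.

Cumulative frequencies: 15, 36, 62, 79, 93
n = 93; position = n/2 = 46.5.
This falls in the class 20 ≤ d < 30: L = 20, F = 36, f = 26, h = 10.
Median ≈ 20 + ((46.5 − 36) / 26) × 10 = 24.0385

24.038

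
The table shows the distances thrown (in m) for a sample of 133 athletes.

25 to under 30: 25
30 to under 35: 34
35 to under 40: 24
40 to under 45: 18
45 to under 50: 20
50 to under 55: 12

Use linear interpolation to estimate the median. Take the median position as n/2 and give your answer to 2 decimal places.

Cumulative frequencies: 25, 59, 83, 101, 121, 133
n = 133; position = n/2 = 66.5.
This falls in the class 35 to under 40: L = 35, F = 59, f = 24, h = 5.
Median ≈ 35 + ((66.5 − 59) / 24) × 5 = 36.5625

36.56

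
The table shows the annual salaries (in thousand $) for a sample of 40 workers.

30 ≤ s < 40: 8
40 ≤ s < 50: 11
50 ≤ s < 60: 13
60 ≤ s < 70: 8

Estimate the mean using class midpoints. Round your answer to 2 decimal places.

Midpoints: 35, 45, 55, 65
Σfm = 8×35 + 11×45 + 13×55 + 8×65 = 2010
n = Σf = 40
Mean = 2010 / 40 = 50.2500

50.25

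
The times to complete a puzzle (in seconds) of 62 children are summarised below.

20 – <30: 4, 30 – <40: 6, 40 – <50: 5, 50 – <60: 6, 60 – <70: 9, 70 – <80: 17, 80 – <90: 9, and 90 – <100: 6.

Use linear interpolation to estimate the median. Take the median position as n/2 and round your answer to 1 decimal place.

70.6

Cumulative frequencies: 4, 10, 15, 21, 30, 47, 56, 62
n = 62; position = n/2 = 31.
This falls in the class 70 – <80: L = 70, F = 30, f = 17, h = 10.
Median ≈ 70 + ((31 − 30) / 17) × 10 = 70.5882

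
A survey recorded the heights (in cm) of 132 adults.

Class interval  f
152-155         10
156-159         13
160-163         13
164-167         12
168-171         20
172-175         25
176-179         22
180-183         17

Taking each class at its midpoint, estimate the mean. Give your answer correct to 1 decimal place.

169.6

Midpoints: 153.5, 157.5, 161.5, 165.5, 169.5, 173.5, 177.5, 181.5
Σfm = 10×153.5 + 13×157.5 + 13×161.5 + 12×165.5 + 20×169.5 + 25×173.5 + 22×177.5 + 17×181.5 = 22386
n = Σf = 132
Mean = 22386 / 132 = 169.5909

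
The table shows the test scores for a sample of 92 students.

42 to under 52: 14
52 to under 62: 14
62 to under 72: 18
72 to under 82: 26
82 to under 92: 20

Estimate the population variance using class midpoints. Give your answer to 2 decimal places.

184.50

Midpoints: 47, 57, 67, 77, 87
n = 92, Σfm = 6404, mean = 69.6087
Σfm² = 462748
Σf(m − x̄)² = Σfm² − (Σfm)²/n = 462748 − 6404²/92 = 16973.9130
Population variance = 16973.9130 / 92 = 184.4991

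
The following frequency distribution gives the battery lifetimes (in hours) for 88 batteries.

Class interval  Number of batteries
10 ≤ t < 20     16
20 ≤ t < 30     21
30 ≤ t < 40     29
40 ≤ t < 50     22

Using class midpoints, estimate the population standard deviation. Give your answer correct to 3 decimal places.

Midpoints: 15, 25, 35, 45
n = 88, Σfm = 2770, mean = 31.4773
Σfm² = 96800
Σf(m − x̄)² = Σfm² − (Σfm)²/n = 96800 − 2770²/88 = 9607.9545
Population variance = 9607.9545 / 88 = 109.1813
Standard deviation = √109.1813 = 10.4490

10.449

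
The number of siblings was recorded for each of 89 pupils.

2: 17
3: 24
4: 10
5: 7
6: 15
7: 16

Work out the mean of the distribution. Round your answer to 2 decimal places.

4.30

Values: 2, 3, 4, 5, 6, 7
Σfx = 17×2 + 24×3 + 10×4 + 7×5 + 15×6 + 16×7 = 383
n = Σf = 89
Mean = 383 / 89 = 4.3034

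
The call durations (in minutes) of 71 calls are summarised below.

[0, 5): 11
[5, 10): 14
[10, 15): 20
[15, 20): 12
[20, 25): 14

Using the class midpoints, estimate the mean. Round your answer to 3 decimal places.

12.782

Midpoints: 2.5, 7.5, 12.5, 17.5, 22.5
Σfm = 11×2.5 + 14×7.5 + 20×12.5 + 12×17.5 + 14×22.5 = 907.5
n = Σf = 71
Mean = 907.5 / 71 = 12.7817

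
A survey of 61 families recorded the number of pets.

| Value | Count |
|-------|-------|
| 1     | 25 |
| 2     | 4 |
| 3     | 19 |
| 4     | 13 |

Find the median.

3

Cumulative frequencies: 25, 29, 48, 61
n = 61, so the median is the value in position (n+1)/2 = 31.
Position 31 falls at value 3.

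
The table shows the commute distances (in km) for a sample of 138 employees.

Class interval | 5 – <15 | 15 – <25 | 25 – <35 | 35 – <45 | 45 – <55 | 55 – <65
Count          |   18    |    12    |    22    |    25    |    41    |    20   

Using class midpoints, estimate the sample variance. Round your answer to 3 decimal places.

255.755

Midpoints: 10, 20, 30, 40, 50, 60
n = 138, Σfm = 5330, mean = 38.6232
Σfm² = 240900
Σf(m − x̄)² = Σfm² − (Σfm)²/n = 240900 − 5330²/138 = 35038.4058
Sample variance = 35038.4058 / 137 = 255.7548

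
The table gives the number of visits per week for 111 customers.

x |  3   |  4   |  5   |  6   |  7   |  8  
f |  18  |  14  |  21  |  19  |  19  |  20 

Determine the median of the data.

Cumulative frequencies: 18, 32, 53, 72, 91, 111
n = 111, so the median is the value in position (n+1)/2 = 56.
Position 56 falls at value 6.

6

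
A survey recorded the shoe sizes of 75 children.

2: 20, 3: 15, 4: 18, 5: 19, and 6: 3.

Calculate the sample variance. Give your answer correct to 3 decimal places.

1.541

Values: 2, 3, 4, 5, 6
n = 75, Σfx = 270, mean = 3.6000
Σfx² = 1086
Σf(x − x̄)² = Σfx² − (Σfx)²/n = 1086 − 270²/75 = 114.0000
Sample variance = 114.0000 / 74 = 1.5405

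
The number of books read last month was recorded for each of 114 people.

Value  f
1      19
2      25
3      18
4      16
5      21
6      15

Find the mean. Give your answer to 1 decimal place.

Values: 1, 2, 3, 4, 5, 6
Σfx = 19×1 + 25×2 + 18×3 + 16×4 + 21×5 + 15×6 = 382
n = Σf = 114
Mean = 382 / 114 = 3.3509

3.4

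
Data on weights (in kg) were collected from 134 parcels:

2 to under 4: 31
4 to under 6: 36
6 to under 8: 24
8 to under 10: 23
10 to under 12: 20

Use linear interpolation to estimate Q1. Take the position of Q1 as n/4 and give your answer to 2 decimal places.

Cumulative frequencies: 31, 67, 91, 114, 134
n = 134; position = n/4 = 33.5.
This falls in the class 4 to under 6: L = 4, F = 31, f = 36, h = 2.
Lower quartile ≈ 4 + ((33.5 − 31) / 36) × 2 = 4.1389

4.14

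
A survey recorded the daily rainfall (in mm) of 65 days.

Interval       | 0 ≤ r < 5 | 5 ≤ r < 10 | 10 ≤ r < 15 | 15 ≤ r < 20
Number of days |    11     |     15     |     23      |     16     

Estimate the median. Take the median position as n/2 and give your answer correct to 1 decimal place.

11.4

Cumulative frequencies: 11, 26, 49, 65
n = 65; position = n/2 = 32.5.
This falls in the class 10 ≤ r < 15: L = 10, F = 26, f = 23, h = 5.
Median ≈ 10 + ((32.5 − 26) / 23) × 5 = 11.4130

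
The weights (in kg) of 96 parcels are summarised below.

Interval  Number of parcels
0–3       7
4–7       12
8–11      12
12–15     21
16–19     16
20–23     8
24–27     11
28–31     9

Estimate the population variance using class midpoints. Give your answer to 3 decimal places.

Midpoints: 1.5, 5.5, 9.5, 13.5, 17.5, 21.5, 25.5, 29.5
n = 96, Σfm = 1472, mean = 15.3333
Σfm² = 28872
Σf(m − x̄)² = Σfm² − (Σfm)²/n = 28872 − 1472²/96 = 6301.3333
Population variance = 6301.3333 / 96 = 65.6389

65.639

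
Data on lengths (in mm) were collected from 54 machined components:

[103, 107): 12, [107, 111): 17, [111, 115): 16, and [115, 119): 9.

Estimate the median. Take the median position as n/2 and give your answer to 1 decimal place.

Cumulative frequencies: 12, 29, 45, 54
n = 54; position = n/2 = 27.
This falls in the class [107, 111): L = 107, F = 12, f = 17, h = 4.
Median ≈ 107 + ((27 − 12) / 17) × 4 = 110.5294

110.5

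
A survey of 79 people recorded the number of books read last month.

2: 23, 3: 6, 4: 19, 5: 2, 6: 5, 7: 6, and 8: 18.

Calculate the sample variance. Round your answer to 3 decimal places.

Values: 2, 3, 4, 5, 6, 7, 8
n = 79, Σfx = 366, mean = 4.6329
Σfx² = 2126
Σf(x − x̄)² = Σfx² − (Σfx)²/n = 2126 − 366²/79 = 430.3544
Sample variance = 430.3544 / 78 = 5.5174

5.517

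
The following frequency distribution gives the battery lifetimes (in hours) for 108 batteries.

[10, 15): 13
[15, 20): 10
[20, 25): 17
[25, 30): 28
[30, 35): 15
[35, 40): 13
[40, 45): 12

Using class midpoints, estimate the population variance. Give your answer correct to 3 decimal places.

Midpoints: 12.5, 17.5, 22.5, 27.5, 32.5, 37.5, 42.5
n = 108, Σfm = 2975, mean = 27.5463
Σfm² = 90675
Σf(m − x̄)² = Σfm² − (Σfm)²/n = 90675 − 2975²/108 = 8724.7685
Population variance = 8724.7685 / 108 = 80.7849

80.785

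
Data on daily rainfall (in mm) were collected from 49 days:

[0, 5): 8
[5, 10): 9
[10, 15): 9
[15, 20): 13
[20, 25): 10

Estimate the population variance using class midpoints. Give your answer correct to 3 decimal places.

47.293

Midpoints: 2.5, 7.5, 12.5, 17.5, 22.5
n = 49, Σfm = 652.5, mean = 13.3163
Σfm² = 11006.25
Σf(m − x̄)² = Σfm² − (Σfm)²/n = 11006.25 − 652.5²/49 = 2317.3469
Population variance = 2317.3469 / 49 = 47.2928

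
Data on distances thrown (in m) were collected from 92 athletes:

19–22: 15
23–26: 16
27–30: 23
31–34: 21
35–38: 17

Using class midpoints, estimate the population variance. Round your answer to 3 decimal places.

Midpoints: 20.5, 24.5, 28.5, 32.5, 36.5
n = 92, Σfm = 2658, mean = 28.8913
Σfm² = 79419
Σf(m − x̄)² = Σfm² − (Σfm)²/n = 79419 − 2658²/92 = 2625.9130
Population variance = 2625.9130 / 92 = 28.5425

28.543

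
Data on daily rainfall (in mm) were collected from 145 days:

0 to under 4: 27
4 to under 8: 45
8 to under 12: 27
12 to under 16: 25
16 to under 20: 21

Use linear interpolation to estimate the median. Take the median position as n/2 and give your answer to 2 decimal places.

8.07

Cumulative frequencies: 27, 72, 99, 124, 145
n = 145; position = n/2 = 72.5.
This falls in the class 8 to under 12: L = 8, F = 72, f = 27, h = 4.
Median ≈ 8 + ((72.5 − 72) / 27) × 4 = 8.0741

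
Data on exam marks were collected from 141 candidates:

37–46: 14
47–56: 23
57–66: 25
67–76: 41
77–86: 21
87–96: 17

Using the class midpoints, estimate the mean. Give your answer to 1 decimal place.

Midpoints: 41.5, 51.5, 61.5, 71.5, 81.5, 91.5
Σfm = 14×41.5 + 23×51.5 + 25×61.5 + 41×71.5 + 21×81.5 + 17×91.5 = 9501.5
n = Σf = 141
Mean = 9501.5 / 141 = 67.3865

67.4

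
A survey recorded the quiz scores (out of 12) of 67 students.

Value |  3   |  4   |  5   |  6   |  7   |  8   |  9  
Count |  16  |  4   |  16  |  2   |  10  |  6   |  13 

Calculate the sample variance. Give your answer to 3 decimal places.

Values: 3, 4, 5, 6, 7, 8, 9
n = 67, Σfx = 391, mean = 5.8358
Σfx² = 2607
Σf(x − x̄)² = Σfx² − (Σfx)²/n = 2607 − 391²/67 = 325.1940
Sample variance = 325.1940 / 66 = 4.9272

4.927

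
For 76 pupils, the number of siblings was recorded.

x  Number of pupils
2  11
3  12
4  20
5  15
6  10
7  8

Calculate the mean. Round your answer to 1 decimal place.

Values: 2, 3, 4, 5, 6, 7
Σfx = 11×2 + 12×3 + 20×4 + 15×5 + 10×6 + 8×7 = 329
n = Σf = 76
Mean = 329 / 76 = 4.3289

4.3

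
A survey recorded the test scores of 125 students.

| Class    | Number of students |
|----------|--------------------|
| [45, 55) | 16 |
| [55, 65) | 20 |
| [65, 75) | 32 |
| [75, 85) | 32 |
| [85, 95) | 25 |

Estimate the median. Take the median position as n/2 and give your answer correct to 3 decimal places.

73.281

Cumulative frequencies: 16, 36, 68, 100, 125
n = 125; position = n/2 = 62.5.
This falls in the class [65, 75): L = 65, F = 36, f = 32, h = 10.
Median ≈ 65 + ((62.5 − 36) / 32) × 10 = 73.2812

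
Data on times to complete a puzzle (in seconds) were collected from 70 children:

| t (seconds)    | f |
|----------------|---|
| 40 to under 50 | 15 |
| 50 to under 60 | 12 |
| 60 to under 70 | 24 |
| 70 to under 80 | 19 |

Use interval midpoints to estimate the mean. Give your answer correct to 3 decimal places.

Midpoints: 45, 55, 65, 75
Σfm = 15×45 + 12×55 + 24×65 + 19×75 = 4320
n = Σf = 70
Mean = 4320 / 70 = 61.7143

61.714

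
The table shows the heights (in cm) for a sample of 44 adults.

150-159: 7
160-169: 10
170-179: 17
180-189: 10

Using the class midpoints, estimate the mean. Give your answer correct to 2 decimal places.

171.32

Midpoints: 154.5, 164.5, 174.5, 184.5
Σfm = 7×154.5 + 10×164.5 + 17×174.5 + 10×184.5 = 7538
n = Σf = 44
Mean = 7538 / 44 = 171.3182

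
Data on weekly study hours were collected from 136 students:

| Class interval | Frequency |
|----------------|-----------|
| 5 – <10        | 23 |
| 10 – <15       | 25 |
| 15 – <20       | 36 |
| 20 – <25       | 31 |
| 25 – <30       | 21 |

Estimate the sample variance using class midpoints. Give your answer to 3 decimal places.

Midpoints: 7.5, 12.5, 17.5, 22.5, 27.5
n = 136, Σfm = 2390, mean = 17.5735
Σfm² = 47800
Σf(m − x̄)² = Σfm² − (Σfm)²/n = 47800 − 2390²/136 = 5799.2647
Sample variance = 5799.2647 / 135 = 42.9575

42.958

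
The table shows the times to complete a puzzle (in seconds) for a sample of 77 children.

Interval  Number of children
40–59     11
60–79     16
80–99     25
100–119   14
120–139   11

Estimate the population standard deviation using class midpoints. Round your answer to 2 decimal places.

Midpoints: 49.5, 69.5, 89.5, 109.5, 129.5
n = 77, Σfm = 6851.5, mean = 88.9805
Σfm² = 656829.25
Σf(m − x̄)² = Σfm² − (Σfm)²/n = 656829.25 − 6851.5²/77 = 47179.2208
Population variance = 47179.2208 / 77 = 612.7172
Standard deviation = √612.7172 = 24.7531

24.75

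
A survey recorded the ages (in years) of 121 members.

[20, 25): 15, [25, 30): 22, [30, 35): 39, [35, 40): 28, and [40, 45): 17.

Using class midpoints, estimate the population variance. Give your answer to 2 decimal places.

Midpoints: 22.5, 27.5, 32.5, 37.5, 42.5
n = 121, Σfm = 3982.5, mean = 32.9132
Σfm² = 135506.25
Σf(m − x̄)² = Σfm² − (Σfm)²/n = 135506.25 − 3982.5²/121 = 4429.3388
Population variance = 4429.3388 / 121 = 36.6061

36.61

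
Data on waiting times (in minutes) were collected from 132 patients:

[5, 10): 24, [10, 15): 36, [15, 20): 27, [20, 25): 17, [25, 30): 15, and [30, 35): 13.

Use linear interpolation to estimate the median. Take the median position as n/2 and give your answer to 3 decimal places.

Cumulative frequencies: 24, 60, 87, 104, 119, 132
n = 132; position = n/2 = 66.
This falls in the class [15, 20): L = 15, F = 60, f = 27, h = 5.
Median ≈ 15 + ((66 − 60) / 27) × 5 = 16.1111

16.111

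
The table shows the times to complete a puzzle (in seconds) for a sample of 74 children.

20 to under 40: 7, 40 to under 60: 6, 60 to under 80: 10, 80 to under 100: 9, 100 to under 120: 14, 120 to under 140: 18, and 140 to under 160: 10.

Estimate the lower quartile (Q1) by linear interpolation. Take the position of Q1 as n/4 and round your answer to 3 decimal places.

71.000

Cumulative frequencies: 7, 13, 23, 32, 46, 64, 74
n = 74; position = n/4 = 18.5.
This falls in the class 60 to under 80: L = 60, F = 13, f = 10, h = 20.
Lower quartile ≈ 60 + ((18.5 − 13) / 10) × 20 = 71.0000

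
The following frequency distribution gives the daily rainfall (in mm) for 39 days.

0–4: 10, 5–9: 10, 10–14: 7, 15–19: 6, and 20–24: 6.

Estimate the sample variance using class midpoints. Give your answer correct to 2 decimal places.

Midpoints: 2, 7, 12, 17, 22
n = 39, Σfm = 408, mean = 10.4615
Σfm² = 6176
Σf(m − x̄)² = Σfm² − (Σfm)²/n = 6176 − 408²/39 = 1907.6923
Sample variance = 1907.6923 / 38 = 50.2024

50.20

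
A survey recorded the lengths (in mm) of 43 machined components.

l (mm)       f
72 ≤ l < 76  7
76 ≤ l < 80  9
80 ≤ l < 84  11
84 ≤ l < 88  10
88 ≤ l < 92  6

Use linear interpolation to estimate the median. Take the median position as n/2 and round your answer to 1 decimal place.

Cumulative frequencies: 7, 16, 27, 37, 43
n = 43; position = n/2 = 21.5.
This falls in the class 80 ≤ l < 84: L = 80, F = 16, f = 11, h = 4.
Median ≈ 80 + ((21.5 − 16) / 11) × 4 = 82.0000

82.0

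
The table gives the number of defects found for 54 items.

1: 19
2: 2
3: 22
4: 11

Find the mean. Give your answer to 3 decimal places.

2.463

Values: 1, 2, 3, 4
Σfx = 19×1 + 2×2 + 22×3 + 11×4 = 133
n = Σf = 54
Mean = 133 / 54 = 2.4630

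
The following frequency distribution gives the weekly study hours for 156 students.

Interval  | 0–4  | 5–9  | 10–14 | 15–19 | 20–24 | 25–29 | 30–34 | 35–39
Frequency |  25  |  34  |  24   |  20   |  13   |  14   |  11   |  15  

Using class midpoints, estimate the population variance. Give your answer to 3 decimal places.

125.965

Midpoints: 2, 7, 12, 17, 22, 27, 32, 37
n = 156, Σfm = 2487, mean = 15.9423
Σfm² = 59299
Σf(m − x̄)² = Σfm² − (Σfm)²/n = 59299 − 2487²/156 = 19650.4808
Population variance = 19650.4808 / 156 = 125.9646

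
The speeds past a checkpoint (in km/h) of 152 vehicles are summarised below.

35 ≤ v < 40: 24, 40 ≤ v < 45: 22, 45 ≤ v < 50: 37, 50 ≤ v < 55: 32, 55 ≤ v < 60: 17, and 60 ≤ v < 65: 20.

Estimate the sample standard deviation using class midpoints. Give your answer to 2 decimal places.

7.90

Midpoints: 37.5, 42.5, 47.5, 52.5, 57.5, 62.5
n = 152, Σfm = 7500, mean = 49.3421
Σfm² = 379500
Σf(m − x̄)² = Σfm² − (Σfm)²/n = 379500 − 7500²/152 = 9434.2105
Sample variance = 9434.2105 / 151 = 62.4782
Standard deviation = √62.4782 = 7.9043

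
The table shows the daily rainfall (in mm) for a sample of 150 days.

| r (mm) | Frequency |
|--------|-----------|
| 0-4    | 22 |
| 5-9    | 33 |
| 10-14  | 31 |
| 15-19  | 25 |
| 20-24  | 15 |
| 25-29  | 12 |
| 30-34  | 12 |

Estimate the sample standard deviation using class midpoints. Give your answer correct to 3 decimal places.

8.978

Midpoints: 2, 7, 12, 17, 22, 27, 32
n = 150, Σfm = 2110, mean = 14.0667
Σfm² = 41690
Σf(m − x̄)² = Σfm² − (Σfm)²/n = 41690 − 2110²/150 = 12009.3333
Sample variance = 12009.3333 / 149 = 80.5996
Standard deviation = √80.5996 = 8.9777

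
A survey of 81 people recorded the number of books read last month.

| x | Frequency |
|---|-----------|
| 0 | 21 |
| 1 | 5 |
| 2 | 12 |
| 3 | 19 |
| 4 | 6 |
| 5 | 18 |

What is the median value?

Cumulative frequencies: 21, 26, 38, 57, 63, 81
n = 81, so the median is the value in position (n+1)/2 = 41.
Position 41 falls at value 3.

3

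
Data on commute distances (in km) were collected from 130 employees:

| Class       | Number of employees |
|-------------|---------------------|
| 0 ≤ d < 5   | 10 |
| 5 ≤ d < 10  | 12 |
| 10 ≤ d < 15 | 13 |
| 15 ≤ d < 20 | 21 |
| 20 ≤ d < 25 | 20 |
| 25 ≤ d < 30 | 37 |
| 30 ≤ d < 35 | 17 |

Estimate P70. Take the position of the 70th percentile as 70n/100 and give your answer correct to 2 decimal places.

27.03

Cumulative frequencies: 10, 22, 35, 56, 76, 113, 130
n = 130; position = 70n/100 = 91.
This falls in the class 25 ≤ d < 30: L = 25, F = 76, f = 37, h = 5.
70th percentile ≈ 25 + ((91 − 76) / 37) × 5 = 27.0270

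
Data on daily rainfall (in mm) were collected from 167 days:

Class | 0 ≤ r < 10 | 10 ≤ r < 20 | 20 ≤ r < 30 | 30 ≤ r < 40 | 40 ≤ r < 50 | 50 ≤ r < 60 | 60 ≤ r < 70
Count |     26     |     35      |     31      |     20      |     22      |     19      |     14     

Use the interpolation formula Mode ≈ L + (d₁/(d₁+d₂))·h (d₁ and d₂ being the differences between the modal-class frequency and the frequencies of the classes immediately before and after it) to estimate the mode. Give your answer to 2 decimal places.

Modal class: 10 ≤ r < 20 (highest frequency 35).
d₁ = 35 − 26 = 9, d₂ = 35 − 31 = 4
Mode ≈ 10 + (9/(9+4)) × 10 = 10 + 6.9231 = 16.9231

16.92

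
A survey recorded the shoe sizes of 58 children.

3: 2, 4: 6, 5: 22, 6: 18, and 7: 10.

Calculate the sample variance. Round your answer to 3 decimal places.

1.026

Values: 3, 4, 5, 6, 7
n = 58, Σfx = 318, mean = 5.4828
Σfx² = 1802
Σf(x − x̄)² = Σfx² − (Σfx)²/n = 1802 − 318²/58 = 58.4828
Sample variance = 58.4828 / 57 = 1.0260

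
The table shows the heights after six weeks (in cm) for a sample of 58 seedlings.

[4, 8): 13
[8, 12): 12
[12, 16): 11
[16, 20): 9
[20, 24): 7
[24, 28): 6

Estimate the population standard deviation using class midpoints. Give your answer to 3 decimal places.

Midpoints: 6, 10, 14, 18, 22, 26
n = 58, Σfm = 824, mean = 14.2069
Σfm² = 14184
Σf(m − x̄)² = Σfm² − (Σfm)²/n = 14184 − 824²/58 = 2477.5172
Population variance = 2477.5172 / 58 = 42.7158
Standard deviation = √42.7158 = 6.5357

6.536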